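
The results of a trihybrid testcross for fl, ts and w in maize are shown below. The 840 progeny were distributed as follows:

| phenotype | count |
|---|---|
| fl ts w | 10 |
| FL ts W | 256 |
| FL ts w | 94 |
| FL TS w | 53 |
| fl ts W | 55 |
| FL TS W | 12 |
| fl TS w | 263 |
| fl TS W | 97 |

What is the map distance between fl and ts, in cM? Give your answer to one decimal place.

15.5 cM

The two most frequent reciprocal classes, FL ts W and fl TS w, are the parental types, so the F1 was FL ts W / fl TS w.
The two rarest classes, FL TS W and fl ts w, are the double crossovers. Comparing them with the parentals, only the ts allele has switched, so ts is the middle locus and the order is fl – ts – w.
Crossovers in the fl–ts interval produce the single-crossover classes fl ts W and FL TS w (55 + 53 = 108) plus the double crossovers (22).
RF(fl–ts) = (108 + 22) / 840 = 130/840 = 0.1548 → 15.5 cM.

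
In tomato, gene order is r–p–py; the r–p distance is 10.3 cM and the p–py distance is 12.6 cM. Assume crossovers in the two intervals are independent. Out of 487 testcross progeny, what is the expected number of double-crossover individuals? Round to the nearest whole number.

6

Map distances give recombination frequencies of 0.103 and 0.126 for the two intervals.
With no interference, expected double-crossover frequency = 0.103 × 0.126 = 0.01298.
Expected number = 0.01298 × 487 = 6.32 ≈ 6.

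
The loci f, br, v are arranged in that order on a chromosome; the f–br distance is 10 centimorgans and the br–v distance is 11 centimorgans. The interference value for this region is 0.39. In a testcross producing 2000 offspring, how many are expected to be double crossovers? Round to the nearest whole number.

13

Map distances give recombination frequencies of 0.100 and 0.110 for the two intervals.
With interference 0.39 (so coincidence = 0.61), expected double-crossover frequency = 0.100 × 0.110 × 0.61 = 0.00671.
Expected number = 0.00671 × 2000 = 13.42 ≈ 13.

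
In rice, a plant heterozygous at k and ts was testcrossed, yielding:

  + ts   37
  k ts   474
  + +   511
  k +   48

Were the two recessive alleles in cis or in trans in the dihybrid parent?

The two most frequent classes are + + (511) and k ts (474); these are the parental (non-recombinant) types.
So the F1 carried + + on one chromosome and k ts on the other — the recessive alleles are on the same chromosome (cis / coupling).

cis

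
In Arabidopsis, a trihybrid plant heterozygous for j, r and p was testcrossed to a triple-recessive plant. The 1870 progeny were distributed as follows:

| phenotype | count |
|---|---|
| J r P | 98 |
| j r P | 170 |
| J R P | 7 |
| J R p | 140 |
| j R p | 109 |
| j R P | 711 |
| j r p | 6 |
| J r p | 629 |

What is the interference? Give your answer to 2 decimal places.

0.66

The two most frequent reciprocal classes, j R P and J r p, are the parental types, so the F1 was j R P / J r p.
The two rarest classes, J R P and j r p, are the double crossovers. Comparing them with the parentals, only the j allele has switched, so j is the middle locus and the order is p – j – r.
p–j: (207 + 13)/1870 = 0.1176; j–r: (310 + 13)/1870 = 0.1727.
Expected DCO frequency = 0.1176 × 0.1727 ≈ 0.02031; observed = 13/1870 ≈ 0.00695.
Coefficient of coincidence = 0.00695/0.02031 ≈ 0.34; interference = 1 − 0.34 = 0.66.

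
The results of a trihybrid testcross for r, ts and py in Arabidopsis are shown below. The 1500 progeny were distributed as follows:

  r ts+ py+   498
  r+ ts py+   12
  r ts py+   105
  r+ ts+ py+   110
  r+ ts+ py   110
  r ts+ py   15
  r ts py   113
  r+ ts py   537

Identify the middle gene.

py

The two most frequent reciprocal classes, r+ ts py and r ts+ py+, are the parental types, so the F1 was r+ ts py / r ts+ py+.
The two rarest classes, r+ ts py+ and r ts+ py, are the double crossovers. Comparing them with the parentals, only the py allele has switched, so py is the middle locus and the order is ts – py – r.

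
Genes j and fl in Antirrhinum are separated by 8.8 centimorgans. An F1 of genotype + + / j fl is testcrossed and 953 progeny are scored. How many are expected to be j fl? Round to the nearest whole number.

435

A map distance of 8.8 centimorgans corresponds to a recombination frequency of 0.088.
The F1 is + + / j fl, so j fl is a parental gamete class with expected frequency (1 − r)/2 = 0.912/2 = 0.4560.
Expected number = 0.4560 × 953 = 434.57 ≈ 435.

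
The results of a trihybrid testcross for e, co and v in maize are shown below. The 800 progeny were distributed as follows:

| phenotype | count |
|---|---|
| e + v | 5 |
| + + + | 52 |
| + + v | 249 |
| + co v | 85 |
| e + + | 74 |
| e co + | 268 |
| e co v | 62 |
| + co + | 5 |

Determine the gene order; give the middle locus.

e

The two most frequent reciprocal classes, + + v and e co +, are the parental types, so the F1 was + + v / e co +.
The two rarest classes, e + v and + co +, are the double crossovers. Comparing them with the parentals, only the e allele has switched, so e is the middle locus and the order is v – e – co.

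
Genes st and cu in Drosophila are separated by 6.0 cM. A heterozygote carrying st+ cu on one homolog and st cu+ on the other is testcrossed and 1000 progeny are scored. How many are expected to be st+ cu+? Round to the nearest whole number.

30

A map distance of 6.0 cM corresponds to a recombination frequency of 0.060.
The F1 is st+ cu / st cu+, so st+ cu+ is a recombinant gamete class with expected frequency r/2 = 0.060/2 = 0.0300.
Expected number = 0.0300 × 1000 = 30.00 ≈ 30.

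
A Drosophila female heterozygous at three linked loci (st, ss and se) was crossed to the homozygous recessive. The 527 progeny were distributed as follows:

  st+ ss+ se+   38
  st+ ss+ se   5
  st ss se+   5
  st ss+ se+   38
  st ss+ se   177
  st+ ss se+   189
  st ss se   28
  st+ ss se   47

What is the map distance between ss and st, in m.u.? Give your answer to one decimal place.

The two most frequent reciprocal classes, st ss+ se and st+ ss se+, are the parental types, so the F1 was st ss+ se / st+ ss se+.
The two rarest classes, st+ ss+ se and st ss se+, are the double crossovers. Comparing them with the parentals, only the st allele has switched, so st is the middle locus and the order is se – st – ss.
Crossovers in the st–ss interval produce the single-crossover classes st ss se and st+ ss+ se+ (28 + 38 = 66) plus the double crossovers (10).
RF(st–ss) = (66 + 10) / 527 = 76/527 = 0.1442 → 14.4 m.u.

14.4 m.u.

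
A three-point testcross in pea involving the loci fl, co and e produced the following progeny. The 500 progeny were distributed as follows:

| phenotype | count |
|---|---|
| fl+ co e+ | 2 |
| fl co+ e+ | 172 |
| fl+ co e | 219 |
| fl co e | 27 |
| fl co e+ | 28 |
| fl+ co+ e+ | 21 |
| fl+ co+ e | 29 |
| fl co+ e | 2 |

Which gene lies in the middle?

The two most frequent reciprocal classes, fl+ co e and fl co+ e+, are the parental types, so the F1 was fl+ co e / fl co+ e+.
The two rarest classes, fl+ co e+ and fl co+ e, are the double crossovers. Comparing them with the parentals, only the e allele has switched, so e is the middle locus and the order is co – e – fl.

e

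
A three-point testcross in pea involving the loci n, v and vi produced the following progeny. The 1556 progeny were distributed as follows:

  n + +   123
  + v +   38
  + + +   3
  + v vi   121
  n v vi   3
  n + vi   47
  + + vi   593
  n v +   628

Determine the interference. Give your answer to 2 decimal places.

The two most frequent reciprocal classes, n v + and + + vi, are the parental types, so the F1 was n v + / + + vi.
The two rarest classes, n v vi and + + +, are the double crossovers. Comparing them with the parentals, only the vi allele has switched, so vi is the middle locus and the order is v – vi – n.
v–vi: (244 + 6)/1556 = 0.1607; vi–n: (85 + 6)/1556 = 0.0585.
Expected DCO frequency = 0.1607 × 0.0585 ≈ 0.00940; observed = 6/1556 ≈ 0.00386.
Coefficient of coincidence = 0.00386/0.00940 ≈ 0.41; interference = 1 − 0.41 = 0.59.

0.59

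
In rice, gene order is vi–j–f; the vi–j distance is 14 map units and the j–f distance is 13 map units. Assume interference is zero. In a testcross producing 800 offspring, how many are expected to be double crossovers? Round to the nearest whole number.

15

Map distances give recombination frequencies of 0.140 and 0.130 for the two intervals.
With no interference, expected double-crossover frequency = 0.140 × 0.130 = 0.01820.
Expected number = 0.01820 × 800 = 14.56 ≈ 15.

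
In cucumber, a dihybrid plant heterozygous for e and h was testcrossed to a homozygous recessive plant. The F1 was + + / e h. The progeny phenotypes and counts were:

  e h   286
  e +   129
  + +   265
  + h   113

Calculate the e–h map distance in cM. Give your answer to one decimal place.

The recombinant classes are + h and e +: 113 + 129 = 242.
Recombination frequency = 242/793 = 0.3052 ≈ 30.5%, i.e. 30.5 cM.

30.5 cM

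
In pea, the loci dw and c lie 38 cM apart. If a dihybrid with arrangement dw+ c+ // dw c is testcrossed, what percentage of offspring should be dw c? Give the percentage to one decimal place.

A map distance of 38 cM corresponds to a recombination frequency of 0.380.
The F1 is dw+ c+ / dw c, so dw c is a parental gamete class with expected frequency (1 − r)/2 = 0.620/2 = 0.3100.
That is 0.3100 = 31.0% of the progeny.

31.0%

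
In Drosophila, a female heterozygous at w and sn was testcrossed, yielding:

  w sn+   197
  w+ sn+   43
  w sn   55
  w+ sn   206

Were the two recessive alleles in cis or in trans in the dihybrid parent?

trans

The two most frequent classes are w+ sn (206) and w sn+ (197); these are the parental (non-recombinant) types.
So the F1 carried w+ sn on one chromosome and w sn+ on the other — the recessive alleles are on opposite chromosomes (trans / repulsion).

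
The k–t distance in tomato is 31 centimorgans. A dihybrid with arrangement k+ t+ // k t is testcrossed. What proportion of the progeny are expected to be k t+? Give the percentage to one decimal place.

15.5%

A map distance of 31 centimorgans corresponds to a recombination frequency of 0.310.
The F1 is k+ t+ / k t, so k t+ is a recombinant gamete class with expected frequency r/2 = 0.310/2 = 0.1550.
That is 0.1550 = 15.5% of the progeny.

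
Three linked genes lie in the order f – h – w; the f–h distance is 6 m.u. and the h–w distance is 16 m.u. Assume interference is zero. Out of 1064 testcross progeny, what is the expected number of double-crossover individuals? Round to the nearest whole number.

Map distances give recombination frequencies of 0.060 and 0.160 for the two intervals.
With no interference, expected double-crossover frequency = 0.060 × 0.160 = 0.00960.
Expected number = 0.00960 × 1064 = 10.21 ≈ 10.

10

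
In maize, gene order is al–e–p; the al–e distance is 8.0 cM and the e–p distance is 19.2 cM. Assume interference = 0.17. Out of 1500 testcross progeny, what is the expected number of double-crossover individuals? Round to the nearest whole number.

Map distances give recombination frequencies of 0.080 and 0.192 for the two intervals.
With interference 0.17 (so coincidence = 0.83), expected double-crossover frequency = 0.080 × 0.192 × 0.83 = 0.01275.
Expected number = 0.01275 × 1500 = 19.12 ≈ 19.

19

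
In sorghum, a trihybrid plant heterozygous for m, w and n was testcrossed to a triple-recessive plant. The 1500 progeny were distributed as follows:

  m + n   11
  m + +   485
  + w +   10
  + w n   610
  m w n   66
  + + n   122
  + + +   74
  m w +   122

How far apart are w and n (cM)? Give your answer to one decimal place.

17.7 cM

The two most frequent reciprocal classes, + w n and m + +, are the parental types, so the F1 was + w n / m + +.
The two rarest classes, + w + and m + n, are the double crossovers. Comparing them with the parentals, only the n allele has switched, so n is the middle locus and the order is w – n – m.
Crossovers in the w–n interval produce the single-crossover classes + + n and m w + (122 + 122 = 244) plus the double crossovers (21).
RF(w–n) = (244 + 21) / 1500 = 265/1500 = 0.1767 → 17.7 cM.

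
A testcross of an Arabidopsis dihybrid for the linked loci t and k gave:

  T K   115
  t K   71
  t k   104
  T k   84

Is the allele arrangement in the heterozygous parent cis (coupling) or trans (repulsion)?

The two most frequent classes are T K (115) and t k (104); these are the parental (non-recombinant) types.
So the F1 carried T K on one chromosome and t k on the other — the recessive alleles are on the same chromosome (cis / coupling).

cis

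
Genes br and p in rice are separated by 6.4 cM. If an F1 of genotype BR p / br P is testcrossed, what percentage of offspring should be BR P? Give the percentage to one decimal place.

3.2%

A map distance of 6.4 cM corresponds to a recombination frequency of 0.064.
The F1 is BR p / br P, so BR P is a recombinant gamete class with expected frequency r/2 = 0.064/2 = 0.0320.
That is 0.0320 = 3.2% of the progeny.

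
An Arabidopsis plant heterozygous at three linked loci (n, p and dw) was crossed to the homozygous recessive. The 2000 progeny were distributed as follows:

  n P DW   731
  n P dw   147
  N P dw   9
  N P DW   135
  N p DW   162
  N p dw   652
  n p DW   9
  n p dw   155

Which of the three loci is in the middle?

The two most frequent reciprocal classes, N p dw and n P DW, are the parental types, so the F1 was N p dw / n P DW.
The two rarest classes, N P dw and n p DW, are the double crossovers. Comparing them with the parentals, only the p allele has switched, so p is the middle locus and the order is n – p – dw.

p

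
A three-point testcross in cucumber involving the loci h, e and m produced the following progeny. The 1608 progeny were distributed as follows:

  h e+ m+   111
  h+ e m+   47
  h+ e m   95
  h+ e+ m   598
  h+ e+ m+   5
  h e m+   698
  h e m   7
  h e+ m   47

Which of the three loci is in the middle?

m

The two most frequent reciprocal classes, h+ e+ m and h e m+, are the parental types, so the F1 was h+ e+ m / h e m+.
The two rarest classes, h+ e+ m+ and h e m, are the double crossovers. Comparing them with the parentals, only the m allele has switched, so m is the middle locus and the order is e – m – h.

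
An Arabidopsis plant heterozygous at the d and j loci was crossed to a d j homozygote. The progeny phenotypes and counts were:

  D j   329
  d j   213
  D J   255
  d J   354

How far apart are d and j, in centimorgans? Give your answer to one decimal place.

The two most frequent classes, D j (329) and d J (354), are the parental types, so the F1 was D j / d J.
The recombinant classes are D J and d j: 255 + 213 = 468.
Recombination frequency = 468/1151 = 0.4066 ≈ 40.7%, i.e. 40.7 centimorgans.

40.7 centimorgans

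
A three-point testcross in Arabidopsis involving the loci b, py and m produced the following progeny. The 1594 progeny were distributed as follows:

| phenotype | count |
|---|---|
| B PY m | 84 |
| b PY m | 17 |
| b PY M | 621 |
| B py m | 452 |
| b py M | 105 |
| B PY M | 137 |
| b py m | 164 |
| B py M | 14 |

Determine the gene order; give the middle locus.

The two most frequent reciprocal classes, B py m and b PY M, are the parental types, so the F1 was B py m / b PY M.
The two rarest classes, B py M and b PY m, are the double crossovers. Comparing them with the parentals, only the m allele has switched, so m is the middle locus and the order is py – m – b.

m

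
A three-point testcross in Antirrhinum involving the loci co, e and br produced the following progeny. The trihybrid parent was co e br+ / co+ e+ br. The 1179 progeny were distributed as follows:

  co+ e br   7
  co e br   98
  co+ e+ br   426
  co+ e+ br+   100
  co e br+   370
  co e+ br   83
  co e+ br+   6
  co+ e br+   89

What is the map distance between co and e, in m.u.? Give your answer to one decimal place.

The two rarest classes, co e+ br+ and co+ e br, are the double crossovers. Comparing them with the parentals, only the e allele has switched, so e is the middle locus and the order is co – e – br.
Crossovers in the co–e interval produce the single-crossover classes co+ e br+ and co e+ br (89 + 83 = 172) plus the double crossovers (13).
RF(co–e) = (172 + 13) / 1179 = 185/1179 = 0.1569 → 15.7 m.u.

15.7 m.u.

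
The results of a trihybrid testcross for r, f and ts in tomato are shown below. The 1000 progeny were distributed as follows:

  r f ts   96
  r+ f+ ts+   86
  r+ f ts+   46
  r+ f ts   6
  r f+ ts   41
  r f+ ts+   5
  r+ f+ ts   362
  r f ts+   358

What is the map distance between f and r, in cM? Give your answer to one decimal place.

The two most frequent reciprocal classes, r f ts+ and r+ f+ ts, are the parental types, so the F1 was r f ts+ / r+ f+ ts.
The two rarest classes, r f+ ts+ and r+ f ts, are the double crossovers. Comparing them with the parentals, only the f allele has switched, so f is the middle locus and the order is r – f – ts.
Crossovers in the r–f interval produce the single-crossover classes r+ f ts+ and r f+ ts (46 + 41 = 87) plus the double crossovers (11).
RF(r–f) = (87 + 11) / 1000 = 98/1000 = 0.0980 → 9.8 cM.

9.8 cM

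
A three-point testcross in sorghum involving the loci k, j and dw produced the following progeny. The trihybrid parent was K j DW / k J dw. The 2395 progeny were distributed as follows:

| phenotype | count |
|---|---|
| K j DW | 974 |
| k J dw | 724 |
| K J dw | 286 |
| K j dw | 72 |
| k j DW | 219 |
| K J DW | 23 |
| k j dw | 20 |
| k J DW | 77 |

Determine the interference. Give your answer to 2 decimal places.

The two rarest classes, K J DW and k j dw, are the double crossovers. Comparing them with the parentals, only the j allele has switched, so j is the middle locus and the order is k – j – dw.
k–j: (505 + 43)/2395 = 0.2288; j–dw: (149 + 43)/2395 = 0.0802.
Expected DCO frequency = 0.2288 × 0.0802 ≈ 0.01835; observed = 43/2395 ≈ 0.01795.
Coefficient of coincidence = 0.01795/0.01835 ≈ 0.98; interference = 1 − 0.98 = 0.02.

0.02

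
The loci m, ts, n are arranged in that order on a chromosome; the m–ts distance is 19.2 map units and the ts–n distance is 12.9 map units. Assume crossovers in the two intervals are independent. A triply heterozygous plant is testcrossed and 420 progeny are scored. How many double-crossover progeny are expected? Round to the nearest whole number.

10

Map distances give recombination frequencies of 0.192 and 0.129 for the two intervals.
With no interference, expected double-crossover frequency = 0.192 × 0.129 = 0.02477.
Expected number = 0.02477 × 420 = 10.40 ≈ 10.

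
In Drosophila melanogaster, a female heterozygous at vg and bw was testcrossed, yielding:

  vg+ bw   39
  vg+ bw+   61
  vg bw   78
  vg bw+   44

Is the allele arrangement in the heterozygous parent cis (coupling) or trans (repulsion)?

cis

The two most frequent classes are vg+ bw+ (61) and vg bw (78); these are the parental (non-recombinant) types.
So the F1 carried vg+ bw+ on one chromosome and vg bw on the other — the recessive alleles are on the same chromosome (cis / coupling).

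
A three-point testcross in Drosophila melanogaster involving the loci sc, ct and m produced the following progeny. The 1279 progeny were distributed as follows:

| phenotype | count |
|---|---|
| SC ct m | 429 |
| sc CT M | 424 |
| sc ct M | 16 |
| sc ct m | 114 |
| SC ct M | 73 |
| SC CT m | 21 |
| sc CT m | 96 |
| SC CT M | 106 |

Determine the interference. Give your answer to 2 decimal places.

0.11

The two most frequent reciprocal classes, sc CT M and SC ct m, are the parental types, so the F1 was sc CT M / SC ct m.
The two rarest classes, sc ct M and SC CT m, are the double crossovers. Comparing them with the parentals, only the ct allele has switched, so ct is the middle locus and the order is m – ct – sc.
m–ct: (169 + 37)/1279 = 0.1611; ct–sc: (220 + 37)/1279 = 0.2009.
Expected DCO frequency = 0.1611 × 0.2009 ≈ 0.03236; observed = 37/1279 ≈ 0.02893.
Coefficient of coincidence = 0.02893/0.03236 ≈ 0.89; interference = 1 − 0.89 = 0.11.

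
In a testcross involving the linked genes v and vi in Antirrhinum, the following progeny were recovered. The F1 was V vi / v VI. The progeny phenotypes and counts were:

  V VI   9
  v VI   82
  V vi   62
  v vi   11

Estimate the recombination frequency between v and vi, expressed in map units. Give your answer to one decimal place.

12.2 map units

The recombinant classes are V VI and v vi: 9 + 11 = 20.
Recombination frequency = 20/164 = 0.1220 ≈ 12.2%, i.e. 12.2 map units.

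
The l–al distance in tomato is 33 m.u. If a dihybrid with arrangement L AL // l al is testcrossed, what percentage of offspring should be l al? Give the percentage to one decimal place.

33.5%

A map distance of 33 m.u. corresponds to a recombination frequency of 0.330.
The F1 is L AL / l al, so l al is a parental gamete class with expected frequency (1 − r)/2 = 0.670/2 = 0.3350.
That is 0.3350 = 33.5% of the progeny.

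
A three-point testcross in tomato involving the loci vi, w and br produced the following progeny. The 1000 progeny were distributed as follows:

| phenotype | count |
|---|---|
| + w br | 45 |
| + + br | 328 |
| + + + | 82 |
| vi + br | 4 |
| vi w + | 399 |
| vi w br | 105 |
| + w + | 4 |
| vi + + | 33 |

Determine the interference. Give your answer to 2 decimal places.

The two most frequent reciprocal classes, + + br and vi w +, are the parental types, so the F1 was + + br / vi w +.
The two rarest classes, vi + br and + w +, are the double crossovers. Comparing them with the parentals, only the vi allele has switched, so vi is the middle locus and the order is w – vi – br.
w–vi: (78 + 8)/1000 = 0.0860; vi–br: (187 + 8)/1000 = 0.1950.
Expected DCO frequency = 0.0860 × 0.1950 ≈ 0.01677; observed = 8/1000 ≈ 0.00800.
Coefficient of coincidence = 0.00800/0.01677 ≈ 0.48; interference = 1 − 0.48 = 0.52.

0.52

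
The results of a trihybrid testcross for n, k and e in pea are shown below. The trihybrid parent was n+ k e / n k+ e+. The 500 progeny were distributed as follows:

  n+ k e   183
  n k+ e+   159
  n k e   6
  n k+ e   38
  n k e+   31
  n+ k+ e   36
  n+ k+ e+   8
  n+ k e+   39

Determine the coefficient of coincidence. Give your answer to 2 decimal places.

The two rarest classes, n k e and n+ k+ e+, are the double crossovers. Comparing them with the parentals, only the n allele has switched, so n is the middle locus and the order is k – n – e.
k–n: (67 + 14)/500 = 0.1620; n–e: (77 + 14)/500 = 0.1820.
Expected DCO frequency = 0.1620 × 0.1820 ≈ 0.02948; observed = 14/500 ≈ 0.02800.
Coefficient of coincidence = 0.02800/0.02948 ≈ 0.95.

0.95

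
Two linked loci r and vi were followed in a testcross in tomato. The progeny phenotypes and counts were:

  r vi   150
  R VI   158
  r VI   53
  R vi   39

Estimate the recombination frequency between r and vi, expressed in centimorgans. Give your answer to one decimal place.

The two most frequent classes, R VI (158) and r vi (150), are the parental types, so the F1 was R VI / r vi.
The recombinant classes are R vi and r VI: 39 + 53 = 92.
Recombination frequency = 92/400 = 0.2300 ≈ 23.0%, i.e. 23.0 centimorgans.

23.0 centimorgans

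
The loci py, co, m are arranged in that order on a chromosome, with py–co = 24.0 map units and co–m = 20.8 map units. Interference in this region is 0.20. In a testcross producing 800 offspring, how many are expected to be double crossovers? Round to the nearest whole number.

32

Map distances give recombination frequencies of 0.240 and 0.208 for the two intervals.
With interference 0.20 (so coincidence = 0.80), expected double-crossover frequency = 0.240 × 0.208 × 0.80 = 0.03994.
Expected number = 0.03994 × 800 = 31.95 ≈ 32.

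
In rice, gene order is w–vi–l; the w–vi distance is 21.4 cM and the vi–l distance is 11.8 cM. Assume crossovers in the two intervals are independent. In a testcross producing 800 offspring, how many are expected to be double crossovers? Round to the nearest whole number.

20

Map distances give recombination frequencies of 0.214 and 0.118 for the two intervals.
With no interference, expected double-crossover frequency = 0.214 × 0.118 = 0.02525.
Expected number = 0.02525 × 800 = 20.20 ≈ 20.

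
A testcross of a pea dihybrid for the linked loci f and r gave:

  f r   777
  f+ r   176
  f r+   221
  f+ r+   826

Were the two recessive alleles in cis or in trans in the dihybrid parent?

cis

The two most frequent classes are f+ r+ (826) and f r (777); these are the parental (non-recombinant) types.
So the F1 carried f+ r+ on one chromosome and f r on the other — the recessive alleles are on the same chromosome (cis / coupling).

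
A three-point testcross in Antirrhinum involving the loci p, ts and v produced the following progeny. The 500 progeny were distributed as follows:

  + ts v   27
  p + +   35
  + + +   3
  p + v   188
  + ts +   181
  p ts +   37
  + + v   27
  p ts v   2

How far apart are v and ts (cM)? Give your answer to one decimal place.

13.4 cM

The two most frequent reciprocal classes, p + v and + ts +, are the parental types, so the F1 was p + v / + ts +.
The two rarest classes, p ts v and + + +, are the double crossovers. Comparing them with the parentals, only the ts allele has switched, so ts is the middle locus and the order is p – ts – v.
Crossovers in the ts–v interval produce the single-crossover classes p + + and + ts v (35 + 27 = 62) plus the double crossovers (5).
RF(ts–v) = (62 + 5) / 500 = 67/500 = 0.1340 → 13.4 cM.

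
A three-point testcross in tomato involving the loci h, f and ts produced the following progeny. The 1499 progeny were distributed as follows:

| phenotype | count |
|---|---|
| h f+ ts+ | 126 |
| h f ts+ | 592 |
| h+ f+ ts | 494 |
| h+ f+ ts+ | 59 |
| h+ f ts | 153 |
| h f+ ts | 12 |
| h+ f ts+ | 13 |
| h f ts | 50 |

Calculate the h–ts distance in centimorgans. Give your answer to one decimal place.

The two most frequent reciprocal classes, h f ts+ and h+ f+ ts, are the parental types, so the F1 was h f ts+ / h+ f+ ts.
The two rarest classes, h+ f ts+ and h f+ ts, are the double crossovers. Comparing them with the parentals, only the h allele has switched, so h is the middle locus and the order is ts – h – f.
Crossovers in the ts–h interval produce the single-crossover classes h f ts and h+ f+ ts+ (50 + 59 = 109) plus the double crossovers (25).
RF(ts–h) = (109 + 25) / 1499 = 134/1499 = 0.0894 → 8.9 centimorgans.

8.9 centimorgans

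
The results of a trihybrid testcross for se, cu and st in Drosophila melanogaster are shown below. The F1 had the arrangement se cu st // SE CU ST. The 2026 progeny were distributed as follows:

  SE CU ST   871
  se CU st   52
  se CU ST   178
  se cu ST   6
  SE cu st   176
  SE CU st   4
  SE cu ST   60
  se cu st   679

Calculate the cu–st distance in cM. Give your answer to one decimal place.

6.0 cM

The two rarest classes, se cu ST and SE CU st, are the double crossovers. Comparing them with the parentals, only the st allele has switched, so st is the middle locus and the order is cu – st – se.
Crossovers in the cu–st interval produce the single-crossover classes se CU st and SE cu ST (52 + 60 = 112) plus the double crossovers (10).
RF(cu–st) = (112 + 10) / 2026 = 122/2026 = 0.0602 → 6.0 cM.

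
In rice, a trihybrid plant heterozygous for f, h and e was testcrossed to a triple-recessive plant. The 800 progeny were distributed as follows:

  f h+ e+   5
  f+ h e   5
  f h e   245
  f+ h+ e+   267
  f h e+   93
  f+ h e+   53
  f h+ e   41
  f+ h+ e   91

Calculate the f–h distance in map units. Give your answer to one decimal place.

The two most frequent reciprocal classes, f+ h+ e+ and f h e, are the parental types, so the F1 was f+ h+ e+ / f h e.
The two rarest classes, f h+ e+ and f+ h e, are the double crossovers. Comparing them with the parentals, only the f allele has switched, so f is the middle locus and the order is h – f – e.
Crossovers in the h–f interval produce the single-crossover classes f+ h e+ and f h+ e (53 + 41 = 94) plus the double crossovers (10).
RF(h–f) = (94 + 10) / 800 = 104/800 = 0.1300 → 13.0 map units.

13.0 map units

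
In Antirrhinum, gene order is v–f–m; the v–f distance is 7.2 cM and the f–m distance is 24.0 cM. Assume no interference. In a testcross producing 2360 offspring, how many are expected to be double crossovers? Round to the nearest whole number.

41

Map distances give recombination frequencies of 0.072 and 0.240 for the two intervals.
With no interference, expected double-crossover frequency = 0.072 × 0.240 = 0.01728.
Expected number = 0.01728 × 2360 = 40.78 ≈ 41.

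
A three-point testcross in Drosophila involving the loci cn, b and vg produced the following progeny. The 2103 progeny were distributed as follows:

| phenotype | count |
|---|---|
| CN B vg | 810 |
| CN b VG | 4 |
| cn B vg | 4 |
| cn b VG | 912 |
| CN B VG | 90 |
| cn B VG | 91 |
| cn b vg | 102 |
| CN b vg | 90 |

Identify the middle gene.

cn

The two most frequent reciprocal classes, cn b VG and CN B vg, are the parental types, so the F1 was cn b VG / CN B vg.
The two rarest classes, CN b VG and cn B vg, are the double crossovers. Comparing them with the parentals, only the cn allele has switched, so cn is the middle locus and the order is vg – cn – b.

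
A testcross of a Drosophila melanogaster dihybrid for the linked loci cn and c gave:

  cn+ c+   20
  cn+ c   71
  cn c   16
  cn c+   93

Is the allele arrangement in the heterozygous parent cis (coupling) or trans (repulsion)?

The two most frequent classes are cn+ c (71) and cn c+ (93); these are the parental (non-recombinant) types.
So the F1 carried cn+ c on one chromosome and cn c+ on the other — the recessive alleles are on opposite chromosomes (trans / repulsion).

trans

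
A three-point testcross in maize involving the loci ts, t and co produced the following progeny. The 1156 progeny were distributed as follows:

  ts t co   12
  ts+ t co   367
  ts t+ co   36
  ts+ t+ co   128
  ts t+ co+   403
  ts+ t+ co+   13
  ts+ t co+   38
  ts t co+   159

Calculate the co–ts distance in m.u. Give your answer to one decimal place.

8.6 m.u.

The two most frequent reciprocal classes, ts+ t co and ts t+ co+, are the parental types, so the F1 was ts+ t co / ts t+ co+.
The two rarest classes, ts t co and ts+ t+ co+, are the double crossovers. Comparing them with the parentals, only the ts allele has switched, so ts is the middle locus and the order is co – ts – t.
Crossovers in the co–ts interval produce the single-crossover classes ts+ t co+ and ts t+ co (38 + 36 = 74) plus the double crossovers (25).
RF(co–ts) = (74 + 25) / 1156 = 99/1156 = 0.0856 → 8.6 m.u.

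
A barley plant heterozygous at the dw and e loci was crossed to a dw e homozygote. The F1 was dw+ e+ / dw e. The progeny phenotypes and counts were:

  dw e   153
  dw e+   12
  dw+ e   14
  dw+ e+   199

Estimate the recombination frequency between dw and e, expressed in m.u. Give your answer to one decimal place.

6.9 m.u.

The recombinant classes are dw+ e and dw e+: 14 + 12 = 26.
Recombination frequency = 26/378 = 0.0688 ≈ 6.9%, i.e. 6.9 m.u.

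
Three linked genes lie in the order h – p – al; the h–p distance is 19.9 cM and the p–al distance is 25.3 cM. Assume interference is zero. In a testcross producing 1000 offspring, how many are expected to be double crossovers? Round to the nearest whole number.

50

Map distances give recombination frequencies of 0.199 and 0.253 for the two intervals.
With no interference, expected double-crossover frequency = 0.199 × 0.253 = 0.05035.
Expected number = 0.05035 × 1000 = 50.35 ≈ 50.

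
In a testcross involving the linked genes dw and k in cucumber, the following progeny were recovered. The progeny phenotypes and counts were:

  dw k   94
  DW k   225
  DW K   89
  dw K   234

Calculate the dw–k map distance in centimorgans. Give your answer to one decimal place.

The two most frequent classes, DW k (225) and dw K (234), are the parental types, so the F1 was DW k / dw K.
The recombinant classes are DW K and dw k: 89 + 94 = 183.
Recombination frequency = 183/642 = 0.2850 ≈ 28.5%, i.e. 28.5 centimorgans.

28.5 centimorgans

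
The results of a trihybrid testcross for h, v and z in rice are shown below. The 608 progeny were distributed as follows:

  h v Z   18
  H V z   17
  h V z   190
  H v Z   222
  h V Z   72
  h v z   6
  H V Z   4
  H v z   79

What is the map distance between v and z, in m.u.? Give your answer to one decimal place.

The two most frequent reciprocal classes, h V z and H v Z, are the parental types, so the F1 was h V z / H v Z.
The two rarest classes, h v z and H V Z, are the double crossovers. Comparing them with the parentals, only the v allele has switched, so v is the middle locus and the order is z – v – h.
Crossovers in the z–v interval produce the single-crossover classes h V Z and H v z (72 + 79 = 151) plus the double crossovers (10).
RF(z–v) = (151 + 10) / 608 = 161/608 = 0.2648 → 26.5 m.u.

26.5 m.u.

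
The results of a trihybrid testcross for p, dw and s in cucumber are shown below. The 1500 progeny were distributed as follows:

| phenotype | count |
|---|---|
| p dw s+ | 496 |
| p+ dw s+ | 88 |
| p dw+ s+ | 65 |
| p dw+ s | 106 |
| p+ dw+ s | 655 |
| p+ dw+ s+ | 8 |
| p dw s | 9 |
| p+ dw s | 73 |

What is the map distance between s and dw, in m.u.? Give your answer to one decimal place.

10.3 m.u.

The two most frequent reciprocal classes, p dw s+ and p+ dw+ s, are the parental types, so the F1 was p dw s+ / p+ dw+ s.
The two rarest classes, p dw s and p+ dw+ s+, are the double crossovers. Comparing them with the parentals, only the s allele has switched, so s is the middle locus and the order is p – s – dw.
Crossovers in the s–dw interval produce the single-crossover classes p dw+ s+ and p+ dw s (65 + 73 = 138) plus the double crossovers (17).
RF(s–dw) = (138 + 17) / 1500 = 155/1500 = 0.1033 → 10.3 m.u.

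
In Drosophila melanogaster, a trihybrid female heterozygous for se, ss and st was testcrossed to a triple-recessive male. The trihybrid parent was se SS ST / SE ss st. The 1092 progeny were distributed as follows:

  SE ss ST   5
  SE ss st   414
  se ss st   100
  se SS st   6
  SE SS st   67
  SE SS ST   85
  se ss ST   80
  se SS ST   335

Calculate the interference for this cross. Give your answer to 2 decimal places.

0.61

The two rarest classes, se SS st and SE ss ST, are the double crossovers. Comparing them with the parentals, only the st allele has switched, so st is the middle locus and the order is se – st – ss.
se–st: (185 + 11)/1092 = 0.1795; st–ss: (147 + 11)/1092 = 0.1447.
Expected DCO frequency = 0.1795 × 0.1447 ≈ 0.02597; observed = 11/1092 ≈ 0.01007.
Coefficient of coincidence = 0.01007/0.02597 ≈ 0.39; interference = 1 − 0.39 = 0.61.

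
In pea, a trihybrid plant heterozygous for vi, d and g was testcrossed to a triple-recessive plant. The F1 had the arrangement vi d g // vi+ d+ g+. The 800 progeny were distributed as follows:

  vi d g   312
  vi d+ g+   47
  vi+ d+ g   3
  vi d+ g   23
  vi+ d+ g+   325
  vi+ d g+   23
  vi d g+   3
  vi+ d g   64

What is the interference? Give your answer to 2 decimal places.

The two rarest classes, vi d g+ and vi+ d+ g, are the double crossovers. Comparing them with the parentals, only the g allele has switched, so g is the middle locus and the order is d – g – vi.
d–g: (46 + 6)/800 = 0.0650; g–vi: (111 + 6)/800 = 0.1462.
Expected DCO frequency = 0.0650 × 0.1462 ≈ 0.00950; observed = 6/800 ≈ 0.00750.
Coefficient of coincidence = 0.00750/0.00950 ≈ 0.79; interference = 1 − 0.79 = 0.21.

0.21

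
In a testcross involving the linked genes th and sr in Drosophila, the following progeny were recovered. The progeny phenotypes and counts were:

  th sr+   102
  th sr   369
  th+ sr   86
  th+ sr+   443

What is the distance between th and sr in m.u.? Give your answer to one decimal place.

18.8 m.u.

The two most frequent classes, th+ sr+ (443) and th sr (369), are the parental types, so the F1 was th+ sr+ / th sr.
The recombinant classes are th+ sr and th sr+: 86 + 102 = 188.
Recombination frequency = 188/1000 = 0.1880 ≈ 18.8%, i.e. 18.8 m.u.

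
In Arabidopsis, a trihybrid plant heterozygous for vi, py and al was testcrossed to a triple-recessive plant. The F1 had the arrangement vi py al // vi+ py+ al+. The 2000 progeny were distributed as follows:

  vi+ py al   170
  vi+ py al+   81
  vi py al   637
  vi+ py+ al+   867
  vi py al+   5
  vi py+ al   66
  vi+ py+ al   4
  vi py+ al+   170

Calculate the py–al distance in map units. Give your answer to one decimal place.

7.8 map units

The two rarest classes, vi py al+ and vi+ py+ al, are the double crossovers. Comparing them with the parentals, only the al allele has switched, so al is the middle locus and the order is py – al – vi.
Crossovers in the py–al interval produce the single-crossover classes vi py+ al and vi+ py al+ (66 + 81 = 147) plus the double crossovers (9).
RF(py–al) = (147 + 9) / 2000 = 156/2000 = 0.0780 → 7.8 map units.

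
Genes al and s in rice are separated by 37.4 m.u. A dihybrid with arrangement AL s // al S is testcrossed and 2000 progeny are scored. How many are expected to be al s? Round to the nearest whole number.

374

A map distance of 37.4 m.u. corresponds to a recombination frequency of 0.374.
The F1 is AL s / al S, so al s is a recombinant gamete class with expected frequency r/2 = 0.374/2 = 0.1870.
Expected number = 0.1870 × 2000 = 374.00 ≈ 374.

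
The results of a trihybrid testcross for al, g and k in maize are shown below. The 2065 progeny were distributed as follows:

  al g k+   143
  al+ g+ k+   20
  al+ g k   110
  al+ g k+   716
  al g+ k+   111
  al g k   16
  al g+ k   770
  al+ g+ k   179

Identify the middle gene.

g

The two most frequent reciprocal classes, al+ g k+ and al g+ k, are the parental types, so the F1 was al+ g k+ / al g+ k.
The two rarest classes, al+ g+ k+ and al g k, are the double crossovers. Comparing them with the parentals, only the g allele has switched, so g is the middle locus and the order is k – g – al.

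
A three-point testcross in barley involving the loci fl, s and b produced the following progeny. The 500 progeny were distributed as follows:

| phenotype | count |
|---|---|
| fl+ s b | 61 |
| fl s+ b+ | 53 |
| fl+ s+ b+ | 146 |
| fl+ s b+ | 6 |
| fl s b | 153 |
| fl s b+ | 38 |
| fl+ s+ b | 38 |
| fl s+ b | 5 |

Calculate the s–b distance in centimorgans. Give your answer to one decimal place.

The two most frequent reciprocal classes, fl+ s+ b+ and fl s b, are the parental types, so the F1 was fl+ s+ b+ / fl s b.
The two rarest classes, fl+ s b+ and fl s+ b, are the double crossovers. Comparing them with the parentals, only the s allele has switched, so s is the middle locus and the order is fl – s – b.
Crossovers in the s–b interval produce the single-crossover classes fl+ s+ b and fl s b+ (38 + 38 = 76) plus the double crossovers (11).
RF(s–b) = (76 + 11) / 500 = 87/500 = 0.1740 → 17.4 centimorgans.

17.4 centimorgans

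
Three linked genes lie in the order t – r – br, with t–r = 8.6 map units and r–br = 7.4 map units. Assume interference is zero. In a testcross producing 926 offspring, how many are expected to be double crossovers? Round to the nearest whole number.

Map distances give recombination frequencies of 0.086 and 0.074 for the two intervals.
With no interference, expected double-crossover frequency = 0.086 × 0.074 = 0.00636.
Expected number = 0.00636 × 926 = 5.89 ≈ 6.

6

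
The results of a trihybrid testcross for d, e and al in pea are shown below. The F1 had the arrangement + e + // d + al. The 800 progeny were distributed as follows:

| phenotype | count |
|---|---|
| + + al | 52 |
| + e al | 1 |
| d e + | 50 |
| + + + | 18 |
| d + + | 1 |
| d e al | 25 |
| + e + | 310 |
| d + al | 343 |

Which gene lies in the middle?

al

The two rarest classes, + e al and d + +, are the double crossovers. Comparing them with the parentals, only the al allele has switched, so al is the middle locus and the order is d – al – e.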